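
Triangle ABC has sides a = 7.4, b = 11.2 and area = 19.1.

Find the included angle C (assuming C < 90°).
Area = ½·a·b·sin(C)  ⇒  sin(C) = 2·Area/(a·b) = 2·19.1/(7.4·11.2) = 38.2/82.88 ≈ 0.460907
C = arcsin(0.460907) ≈ 27.4457° (taking the acute solution since C < 90°)

C = 27.45°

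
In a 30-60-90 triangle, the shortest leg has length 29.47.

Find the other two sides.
In a 30-60-90 triangle the sides are in ratio 1 : √3 : 2 (short leg : long leg : hypotenuse).
Long leg = 29.47·√3 ≈ 29.47·1.73205 ≈ 51.0435
Hypotenuse = 2·29.47 = 58.94

Long leg = 29.47√3 = 51.04, Hypotenuse = 58.94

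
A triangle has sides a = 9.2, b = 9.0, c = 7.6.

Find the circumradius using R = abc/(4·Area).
First find the area with Heron's formula.
s = (9.2 + 9.0 + 7.6)/2 = 12.9
Area = √(s(s−a)(s−b)(s−c)) = √(12.9·3.7·3.9·5.3) ≈ √986.579 ≈ 31.4099
abc = 9.2·9.0·7.6 = 629.28
R = abc/(4·Area) ≈ 629.28/(4·31.4099) = 629.28/125.639 ≈ 5.00862

R = 5.009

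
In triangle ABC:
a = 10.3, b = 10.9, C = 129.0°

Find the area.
Two sides and the included angle (SAS): A = ½·a·b·sin(C) = ½·10.3·10.9·sin(129.0°)
sin(129.0°) ≈ 0.777146
A ≈ ½·112.27·0.777146 = 56.135·0.777146 ≈ 43.6251

Area = 43.63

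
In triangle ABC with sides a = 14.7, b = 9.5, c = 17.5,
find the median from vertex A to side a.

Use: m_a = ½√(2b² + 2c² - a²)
m_a = ½√(2·9.5² + 2·17.5² − 14.7²) = ½√(2·90.25 + 2·306.25 − 216.09) = ½√(180.5 + 612.5 − 216.09) = ½√576.91
√576.91 ≈ 24.019, so m_a ≈ 12.0095

m_a = 12.01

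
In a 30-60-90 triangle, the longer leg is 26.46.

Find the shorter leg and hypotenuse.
In a 30-60-90 triangle the sides are in ratio 1 : √3 : 2, so short leg = long leg/√3 and hypotenuse = 2·(short leg).
Short leg = 26.46/√3 ≈ 26.46/1.73205 ≈ 15.2767
Hypotenuse = 2·15.2767 ≈ 30.5534

Short leg = 15.28, Hypotenuse = 30.55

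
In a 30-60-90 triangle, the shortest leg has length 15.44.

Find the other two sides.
In a 30-60-90 triangle the sides are in ratio 1 : √3 : 2 (short leg : long leg : hypotenuse).
Long leg = 15.44·√3 ≈ 15.44·1.73205 ≈ 26.7429
Hypotenuse = 2·15.44 = 30.88

Long leg = 15.44√3 = 26.74, Hypotenuse = 30.88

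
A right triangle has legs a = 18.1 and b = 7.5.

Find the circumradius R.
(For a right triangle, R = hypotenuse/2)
Hypotenuse c = √(a² + b²) = √(327.61 + 56.25) = √383.86 ≈ 19.5923
R = c/2 ≈ 19.5923/2 ≈ 9.79617

R = 9.796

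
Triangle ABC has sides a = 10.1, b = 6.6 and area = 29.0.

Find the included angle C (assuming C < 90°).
Area = ½·a·b·sin(C)  ⇒  sin(C) = 2·Area/(a·b) = 2·29.0/(10.1·6.6) = 58/66.66 ≈ 0.870087
C = arcsin(0.870087) ≈ 60.4688° (taking the acute solution since C < 90°)

C = 60.47°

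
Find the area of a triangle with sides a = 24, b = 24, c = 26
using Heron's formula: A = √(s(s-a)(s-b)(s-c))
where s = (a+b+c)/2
s = (24 + 24 + 26)/2 = 74/2 = 37
s − a = 13, s − b = 13, s − c = 11
s(s−a)(s−b)(s−c) = 37·13·13·11 = 68783
Area = √68783 ≈ 262.265

s = 37.0, Area = 262.3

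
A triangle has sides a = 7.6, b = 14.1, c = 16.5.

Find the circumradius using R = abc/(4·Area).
First find the area with Heron's formula.
s = (7.6 + 14.1 + 16.5)/2 = 19.1
Area = √(s(s−a)(s−b)(s−c)) = √(19.1·11.5·5·2.6) ≈ √2855.45 ≈ 53.4364
abc = 7.6·14.1·16.5 = 1768.14
R = abc/(4·Area) ≈ 1768.14/(4·53.4364) = 1768.14/213.746 ≈ 8.27217

R = 8.272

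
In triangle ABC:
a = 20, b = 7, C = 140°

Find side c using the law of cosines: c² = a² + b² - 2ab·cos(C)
c² = 20² + 7² − 2·20·7·cos(140°)
cos(140°) ≈ -0.766044
c² ≈ 400 + 49 − 280·(-0.766044) ≈ 449 + 214.492 ≈ 663.492
c ≈ √663.492 ≈ 25.7583

c = 25.76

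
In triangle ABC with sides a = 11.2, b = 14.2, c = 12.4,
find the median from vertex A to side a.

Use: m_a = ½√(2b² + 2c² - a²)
m_a = ½√(2·14.2² + 2·12.4² − 11.2²) = ½√(2·201.64 + 2·153.76 − 125.44) = ½√(403.28 + 307.52 − 125.44) = ½√585.36
√585.36 ≈ 24.1942, so m_a ≈ 12.0971

m_a = 12.1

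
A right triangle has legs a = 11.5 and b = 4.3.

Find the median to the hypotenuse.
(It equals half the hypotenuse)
Hypotenuse c = √(a² + b²) = √(132.25 + 18.49) = √150.74 ≈ 12.2776
Median to hypotenuse = c/2 ≈ 12.2776/2 ≈ 6.13881

Median = 6.139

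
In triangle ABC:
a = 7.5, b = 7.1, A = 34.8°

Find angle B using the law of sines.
a/sin(A) = b/sin(B)  ⇒  sin(B) = b·sin(A)/a = 7.1·sin(34.8°)/7.5
sin(34.8°) ≈ 0.570714
sin(B) ≈ 7.1·0.570714/7.5 ≈ 4.05207/7.5 ≈ 0.540276
B = arcsin(0.540276) ≈ 32.7024°
(Since b ≤ a we need B ≤ A, so the obtuse alternative 180° − 32.7024° ≈ 147.298° is rejected.)

B = 32.7°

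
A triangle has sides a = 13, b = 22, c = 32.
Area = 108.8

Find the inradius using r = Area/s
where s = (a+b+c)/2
s = (13 + 22 + 32)/2 = 67/2 = 33.5
r = Area/s = 108.8/33.5 ≈ 3.24776

r = 3.248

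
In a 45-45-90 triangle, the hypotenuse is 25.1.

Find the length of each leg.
In a 45-45-90 triangle hypotenuse = leg·√2, so leg = hypotenuse/√2.
Leg = 25.1/√2 ≈ 25.1/1.41421 ≈ 17.7484

Each leg = 17.75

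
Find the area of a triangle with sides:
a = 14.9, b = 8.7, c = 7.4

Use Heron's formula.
s = (14.9 + 8.7 + 7.4)/2 = 31/2 = 15.5
s − a = 0.6, s − b = 6.8, s − c = 8.1
s(s−a)(s−b)(s−c) = 15.5·0.6·6.8·8.1 ≈ 512.244
Area = √512.244 ≈ 22.6328

Area = 22.63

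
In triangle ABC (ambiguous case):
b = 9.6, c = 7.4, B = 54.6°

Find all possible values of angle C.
b/sin(B) = c/sin(C)  ⇒  sin(C) = c·sin(B)/b = 7.4·sin(54.6°)/9.6
sin(54.6°) ≈ 0.815128
sin(C) ≈ 7.4·0.815128/9.6 ≈ 6.03195/9.6 ≈ 0.628328
Candidate 1: C₁ = arcsin(0.628328) ≈ 38.9268°  →  A = 180° − 54.6° − 38.9268° ≈ 86.4732° > 0, valid
Candidate 2: C₂ = 180° − C₁ ≈ 141.073°  →  A = 180° − 54.6° − 141.073° ≈ -15.6732° ≤ 0, not a valid triangle

C = 38.93° (one solution)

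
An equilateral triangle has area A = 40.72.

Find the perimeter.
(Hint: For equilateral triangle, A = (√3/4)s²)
A = (√3/4)s²  ⇒  s² = 4A/√3 = 4·40.72/√3 = 162.88/1.73205 ≈ 94.0388
s ≈ √94.0388 ≈ 9.69736
Perimeter = 3s ≈ 3·9.69736 ≈ 29.0921

Perimeter = 29.09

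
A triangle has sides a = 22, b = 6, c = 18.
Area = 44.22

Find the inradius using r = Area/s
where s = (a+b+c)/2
s = (22 + 6 + 18)/2 = 46/2 = 23
r = Area/s = 44.22/23 ≈ 1.92261

r = 1.923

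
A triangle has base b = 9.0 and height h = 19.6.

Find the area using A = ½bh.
A = ½·b·h = ½·9.0·19.6 = ½·176.4 = 88.2

Area = 88.2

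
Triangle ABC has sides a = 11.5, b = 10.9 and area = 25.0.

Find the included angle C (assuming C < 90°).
Area = ½·a·b·sin(C)  ⇒  sin(C) = 2·Area/(a·b) = 2·25.0/(11.5·10.9) = 50/125.35 ≈ 0.398883
C = arcsin(0.398883) ≈ 23.5084° (taking the acute solution since C < 90°)

C = 23.51°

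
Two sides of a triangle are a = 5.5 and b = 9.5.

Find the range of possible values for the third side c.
Triangle inequality: |a − b| < c < a + b
|a − b| = |5.5 − 9.5| = 4
a + b = 5.5 + 9.5 = 15

4 < c < 15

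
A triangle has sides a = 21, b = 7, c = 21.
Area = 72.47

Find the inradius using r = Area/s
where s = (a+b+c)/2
s = (21 + 7 + 21)/2 = 49/2 = 24.5
r = Area/s = 72.47/24.5 ≈ 2.95796

r = 2.958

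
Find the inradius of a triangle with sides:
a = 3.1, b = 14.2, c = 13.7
r = Area/s where s is the semi-perimeter.
s = (3.1 + 14.2 + 13.7)/2 = 31/2 = 15.5
Area = √(s(s−a)(s−b)(s−c)) = √(15.5·12.4·1.3·1.8) ≈ √449.748 ≈ 21.2073
r ≈ 21.2073/15.5 ≈ 1.36821

r = 1.368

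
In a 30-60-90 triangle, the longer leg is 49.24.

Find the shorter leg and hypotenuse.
In a 30-60-90 triangle the sides are in ratio 1 : √3 : 2, so short leg = long leg/√3 and hypotenuse = 2·(short leg).
Short leg = 49.24/√3 ≈ 49.24/1.73205 ≈ 28.4287
Hypotenuse = 2·28.4287 ≈ 56.8575

Short leg = 28.43, Hypotenuse = 56.86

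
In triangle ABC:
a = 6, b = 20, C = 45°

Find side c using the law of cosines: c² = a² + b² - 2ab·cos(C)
c² = 6² + 20² − 2·6·20·cos(45°)
cos(45°) ≈ 0.707107
c² ≈ 36 + 400 − 240·(0.707107) ≈ 436 − 169.706 ≈ 266.294
c ≈ √266.294 ≈ 16.3185

c = 16.32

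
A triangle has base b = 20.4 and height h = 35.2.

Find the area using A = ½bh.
A = ½·b·h = ½·20.4·35.2 = ½·718.08 = 359.04

Area = 359.04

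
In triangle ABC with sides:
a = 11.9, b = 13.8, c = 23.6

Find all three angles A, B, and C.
Law of cosines for each angle (a² = 141.61, b² = 190.44, c² = 556.96):
cos(A) = (b² + c² − a²)/(2bc) = (190.44 + 556.96 − 141.61)/(2·13.8·23.6) = 605.79/651.36 ≈ 0.930039  ⇒  A ≈ 21.5592°
cos(B) = (a² + c² − b²)/(2ac) = (141.61 + 556.96 − 190.44)/(2·11.9·23.6) = 508.13/561.68 ≈ 0.904661  ⇒  B ≈ 25.2223°
cos(C) = (a² + b² − c²)/(2ab) = (141.61 + 190.44 − 556.96)/(2·11.9·13.8) = -224.91/328.44 ≈ -0.684783  ⇒  C ≈ 133.219°
Check: A + B + C ≈ 180°

A = 21.56°, B = 25.22°, C = 133.2°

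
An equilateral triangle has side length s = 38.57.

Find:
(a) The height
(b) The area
(a) The height splits the triangle into two 30-60-90 halves: h = s·√3/2 = 38.57·1.73205/2 ≈ 66.8052/2 ≈ 33.4026
(b) Area = (√3/4)·s² = (√3/4)·38.57² = (√3/4)·1487.6449 ≈ 0.433013·1487.6449 ≈ 644.169

Height = 33.4, Area = 644.2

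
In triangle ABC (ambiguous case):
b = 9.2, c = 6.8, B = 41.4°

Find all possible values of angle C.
b/sin(B) = c/sin(C)  ⇒  sin(C) = c·sin(B)/b = 6.8·sin(41.4°)/9.2
sin(41.4°) ≈ 0.661312
sin(C) ≈ 6.8·0.661312/9.2 ≈ 4.49692/9.2 ≈ 0.488796
Candidate 1: C₁ = arcsin(0.488796) ≈ 29.2615°  →  A = 180° − 41.4° − 29.2615° ≈ 109.339° > 0, valid
Candidate 2: C₂ = 180° − C₁ ≈ 150.739°  →  A = 180° − 41.4° − 150.739° ≈ -12.1385° ≤ 0, not a valid triangle

C = 29.26° (one solution)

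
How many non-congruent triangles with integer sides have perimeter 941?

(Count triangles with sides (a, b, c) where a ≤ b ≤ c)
Let a ≤ b ≤ c with a + b + c = 941. The only binding inequality is a + b > c, i.e. 941 − c > c, so c < 941/2; and c ≥ 941/3 since c is the largest side.
So 314 ≤ c ≤ 470. For each c, b runs from ⌈(941 − c)/2⌉ up to c (then a = 941 − b − c satisfies 1 ≤ a ≤ b automatically), giving c − ⌈(941 − c)/2⌉ + 1 choices.
Summing over c: 1 + 3 + 4 + 6 + … + 234 + 235  (157 terms, c = 314, …, 470) = 18565
Check (closed form: nearest integer to p²/48 for even p, (p+3)²/48 for odd p): (941+3)²/48 = 944²/48 = 891136/48 ≈ 18565.33 → 18565

18565 triangles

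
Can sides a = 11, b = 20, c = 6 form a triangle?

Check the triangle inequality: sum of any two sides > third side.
a + b vs c: 11 + 20 = 31 > 6  ✓
a + c vs b: 11 + 6 = 17 ≤ 20  ✗
b + c vs a: 20 + 6 = 26 > 11  ✓

No: 11 + 6 = 17 is not > 20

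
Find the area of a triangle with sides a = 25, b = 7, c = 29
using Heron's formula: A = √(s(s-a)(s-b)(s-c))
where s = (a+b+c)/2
s = (25 + 7 + 29)/2 = 61/2 = 30.5
s − a = 5.5, s − b = 23.5, s − c = 1.5
s(s−a)(s−b)(s−c) = 30.5·5.5·23.5·1.5 = 5913.1875
Area = √5913.1875 ≈ 76.8973

s = 30.5, Area = 76.9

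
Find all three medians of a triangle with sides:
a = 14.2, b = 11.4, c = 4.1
Median formula: m_a = ½√(2b² + 2c² − a²) (and cyclically). a² = 201.64, b² = 129.96, c² = 16.81.
m_a = ½√(2·129.96 + 2·16.81 − 201.64) = ½√91.9 ≈ ½·9.58645 ≈ 4.79322
m_b = ½√(2·201.64 + 2·16.81 − 129.96) = ½√306.94 ≈ ½·17.5197 ≈ 8.75985
m_c = ½√(2·201.64 + 2·129.96 − 16.81) = ½√646.39 ≈ ½·25.4242 ≈ 12.7121

m_a = 4.793, m_b = 8.76, m_c = 12.71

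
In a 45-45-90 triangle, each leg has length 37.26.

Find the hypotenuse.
In a 45-45-90 triangle the sides are in ratio 1 : 1 : √2, so hypotenuse = leg·√2.
Hypotenuse = 37.26·√2 ≈ 37.26·1.41421 ≈ 52.6936

Hypotenuse = 37.26√2 = 52.69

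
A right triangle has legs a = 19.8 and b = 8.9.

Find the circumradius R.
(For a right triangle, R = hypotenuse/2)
Hypotenuse c = √(a² + b²) = √(392.04 + 79.21) = √471.25 ≈ 21.7083
R = c/2 ≈ 21.7083/2 ≈ 10.8541

R = 10.85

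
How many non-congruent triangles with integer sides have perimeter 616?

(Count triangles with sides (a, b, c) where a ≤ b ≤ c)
Let a ≤ b ≤ c with a + b + c = 616. The only binding inequality is a + b > c, i.e. 616 − c > c, so c < 616/2; and c ≥ 616/3 since c is the largest side.
So 206 ≤ c ≤ 307. For each c, b runs from ⌈(616 − c)/2⌉ up to c (then a = 616 − b − c satisfies 1 ≤ a ≤ b automatically), giving c − ⌈(616 − c)/2⌉ + 1 choices.
Summing over c: 2 + 3 + 5 + 6 + … + 152 + 153  (102 terms, c = 206, …, 307) = 7905
Check (closed form: nearest integer to p²/48 for even p, (p+3)²/48 for odd p): 616²/48 = 379456/48 ≈ 7905.33 → 7905

7905 triangles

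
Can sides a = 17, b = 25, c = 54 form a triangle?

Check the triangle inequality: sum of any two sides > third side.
a + b vs c: 17 + 25 = 42 ≤ 54  ✗
a + c vs b: 17 + 54 = 71 > 25  ✓
b + c vs a: 25 + 54 = 79 > 17  ✓

No: 17 + 25 = 42 is not > 54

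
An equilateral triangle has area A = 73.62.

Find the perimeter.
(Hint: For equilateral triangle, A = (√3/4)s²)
A = (√3/4)s²  ⇒  s² = 4A/√3 = 4·73.62/√3 = 294.48/1.73205 ≈ 170.018
s ≈ √170.018 ≈ 13.0391
Perimeter = 3s ≈ 3·13.0391 ≈ 39.1173

Perimeter = 39.12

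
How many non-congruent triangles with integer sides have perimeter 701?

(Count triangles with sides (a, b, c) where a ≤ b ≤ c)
Let a ≤ b ≤ c with a + b + c = 701. The only binding inequality is a + b > c, i.e. 701 − c > c, so c < 701/2; and c ≥ 701/3 since c is the largest side.
So 234 ≤ c ≤ 350. For each c, b runs from ⌈(701 − c)/2⌉ up to c (then a = 701 − b − c satisfies 1 ≤ a ≤ b automatically), giving c − ⌈(701 − c)/2⌉ + 1 choices.
Summing over c: 1 + 3 + 4 + 6 + … + 174 + 175  (117 terms, c = 234, …, 350) = 10325
Check (closed form: nearest integer to p²/48 for even p, (p+3)²/48 for odd p): (701+3)²/48 = 704²/48 = 495616/48 ≈ 10325.33 → 10325

10325 triangles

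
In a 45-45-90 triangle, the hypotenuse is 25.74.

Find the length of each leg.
In a 45-45-90 triangle hypotenuse = leg·√2, so leg = hypotenuse/√2.
Leg = 25.74/√2 ≈ 25.74/1.41421 ≈ 18.2009

Each leg = 18.2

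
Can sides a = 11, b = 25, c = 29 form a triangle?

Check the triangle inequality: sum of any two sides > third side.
a + b vs c: 11 + 25 = 36 > 29  ✓
a + c vs b: 11 + 29 = 40 > 25  ✓
b + c vs a: 25 + 29 = 54 > 11  ✓

Yes, triangle inequality satisfied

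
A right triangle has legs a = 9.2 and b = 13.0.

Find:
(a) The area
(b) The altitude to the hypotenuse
(a) The legs are perpendicular, so Area = ½·a·b = ½·9.2·13.0 = ½·119.6 = 59.8
(b) Hypotenuse c = √(a² + b²) = √(84.64 + 169) = √253.64 ≈ 15.9261
    Area = ½·c·h_c  ⇒  h_c = 2·Area/c = 119.6/15.9261 ≈ 7.5097

Area = 59.8, h_c = 7.51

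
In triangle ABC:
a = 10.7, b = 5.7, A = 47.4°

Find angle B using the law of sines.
a/sin(A) = b/sin(B)  ⇒  sin(B) = b·sin(A)/a = 5.7·sin(47.4°)/10.7
sin(47.4°) ≈ 0.736097
sin(B) ≈ 5.7·0.736097/10.7 ≈ 4.19575/10.7 ≈ 0.392126
B = arcsin(0.392126) ≈ 23.0869°
(Since b ≤ a we need B ≤ A, so the obtuse alternative 180° − 23.0869° ≈ 156.913° is rejected.)

B = 23.09°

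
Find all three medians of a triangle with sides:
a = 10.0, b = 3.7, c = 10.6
Median formula: m_a = ½√(2b² + 2c² − a²) (and cyclically). a² = 100, b² = 13.69, c² = 112.36.
m_a = ½√(2·13.69 + 2·112.36 − 100) = ½√152.1 ≈ ½·12.3329 ≈ 6.16644
m_b = ½√(2·100 + 2·112.36 − 13.69) = ½√411.03 ≈ ½·20.2739 ≈ 10.1369
m_c = ½√(2·100 + 2·13.69 − 112.36) = ½√115.02 ≈ ½·10.7247 ≈ 5.36237

m_a = 6.166, m_b = 10.14, m_c = 5.362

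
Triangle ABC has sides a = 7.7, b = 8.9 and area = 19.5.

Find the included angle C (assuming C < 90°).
Area = ½·a·b·sin(C)  ⇒  sin(C) = 2·Area/(a·b) = 2·19.5/(7.7·8.9) = 39/68.53 ≈ 0.569094
C = arcsin(0.569094) ≈ 34.6871° (taking the acute solution since C < 90°)

C = 34.69°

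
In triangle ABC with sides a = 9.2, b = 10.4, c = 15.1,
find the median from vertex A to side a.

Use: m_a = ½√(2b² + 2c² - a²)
m_a = ½√(2·10.4² + 2·15.1² − 9.2²) = ½√(2·108.16 + 2·228.01 − 84.64) = ½√(216.32 + 456.02 − 84.64) = ½√587.7
√587.7 ≈ 24.2425, so m_a ≈ 12.1213

m_a = 12.12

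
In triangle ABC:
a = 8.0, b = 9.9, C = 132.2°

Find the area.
Two sides and the included angle (SAS): A = ½·a·b·sin(C) = ½·8.0·9.9·sin(132.2°)
sin(132.2°) ≈ 0.740805
A ≈ ½·79.2·0.740805 = 39.6·0.740805 ≈ 29.3359

Area = 29.34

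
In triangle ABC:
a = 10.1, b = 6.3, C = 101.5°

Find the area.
Two sides and the included angle (SAS): A = ½·a·b·sin(C) = ½·10.1·6.3·sin(101.5°)
sin(101.5°) ≈ 0.979925
A ≈ ½·63.63·0.979925 = 31.815·0.979925 ≈ 31.1763

Area = 31.18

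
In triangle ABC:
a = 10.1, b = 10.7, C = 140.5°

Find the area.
Two sides and the included angle (SAS): A = ½·a·b·sin(C) = ½·10.1·10.7·sin(140.5°)
sin(140.5°) ≈ 0.636078
A ≈ ½·108.07·0.636078 = 54.035·0.636078 ≈ 34.3705

Area = 34.37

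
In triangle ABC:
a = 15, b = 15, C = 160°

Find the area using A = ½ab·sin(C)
A = ½·a·b·sin(C) = ½·15·15·sin(160°)
sin(160°) ≈ 0.34202
A ≈ ½·225·0.34202 = 112.5·0.34202 ≈ 38.4773

Area = 38.48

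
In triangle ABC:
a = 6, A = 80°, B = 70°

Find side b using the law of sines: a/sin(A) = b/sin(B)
a/sin(A) = b/sin(B)  ⇒  b = a·sin(B)/sin(A) = 6·sin(70°)/sin(80°)
sin(70°) ≈ 0.939693, sin(80°) ≈ 0.984808
b ≈ 6·0.939693/0.984808 ≈ 5.63816/0.984808 ≈ 5.72513

b = 5.725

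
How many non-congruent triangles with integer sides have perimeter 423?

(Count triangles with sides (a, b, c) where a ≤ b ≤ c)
Let a ≤ b ≤ c with a + b + c = 423. The only binding inequality is a + b > c, i.e. 423 − c > c, so c < 423/2; and c ≥ 423/3 since c is the largest side.
So 141 ≤ c ≤ 211. For each c, b runs from ⌈(423 − c)/2⌉ up to c (then a = 423 − b − c satisfies 1 ≤ a ≤ b automatically), giving c − ⌈(423 − c)/2⌉ + 1 choices.
Summing over c: 1 + 2 + 4 + 5 + … + 104 + 106  (71 terms, c = 141, …, 211) = 3781
Check (closed form: nearest integer to p²/48 for even p, (p+3)²/48 for odd p): (423+3)²/48 = 426²/48 = 181476/48 ≈ 3780.75 → 3781

3781 triangles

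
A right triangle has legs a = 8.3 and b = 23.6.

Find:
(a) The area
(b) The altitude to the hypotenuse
(a) The legs are perpendicular, so Area = ½·a·b = ½·8.3·23.6 = ½·195.88 = 97.94
(b) Hypotenuse c = √(a² + b²) = √(68.89 + 556.96) = √625.85 ≈ 25.017
    Area = ½·c·h_c  ⇒  h_c = 2·Area/c = 195.88/25.017 ≈ 7.82988

Area = 97.94, h_c = 7.83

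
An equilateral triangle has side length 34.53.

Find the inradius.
r = Area/s with s the semi-perimeter.
Area = (√3/4)·34.53² = (√3/4)·1192.3209 ≈ 0.433013·1192.3209 ≈ 516.29
s = 3·34.53/2 = 51.795
r ≈ 516.29/51.795 ≈ 9.96795
(Equivalently r = side/(2√3) = 34.53/3.4641 ≈ 9.96795.)

r = 9.968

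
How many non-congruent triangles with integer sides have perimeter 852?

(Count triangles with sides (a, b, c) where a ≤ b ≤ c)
Let a ≤ b ≤ c with a + b + c = 852. The only binding inequality is a + b > c, i.e. 852 − c > c, so c < 852/2; and c ≥ 852/3 since c is the largest side.
So 284 ≤ c ≤ 425. For each c, b runs from ⌈(852 − c)/2⌉ up to c (then a = 852 − b − c satisfies 1 ≤ a ≤ b automatically), giving c − ⌈(852 − c)/2⌉ + 1 choices.
Summing over c: 1 + 2 + 4 + 5 + … + 211 + 212  (142 terms, c = 284, …, 425) = 15123
Check (closed form: nearest integer to p²/48 for even p, (p+3)²/48 for odd p): 852²/48 = 725904/48 ≈ 15123.00 → 15123

15123 triangles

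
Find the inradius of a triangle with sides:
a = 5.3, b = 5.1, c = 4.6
r = Area/s where s is the semi-perimeter.
s = (5.3 + 5.1 + 4.6)/2 = 15/2 = 7.5
Area = √(s(s−a)(s−b)(s−c)) = √(7.5·2.2·2.4·2.9) ≈ √114.84 ≈ 10.7163
r ≈ 10.7163/7.5 ≈ 1.42885

r = 1.429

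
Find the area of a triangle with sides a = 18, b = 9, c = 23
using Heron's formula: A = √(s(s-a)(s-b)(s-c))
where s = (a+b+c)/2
s = (18 + 9 + 23)/2 = 50/2 = 25
s − a = 7, s − b = 16, s − c = 2
s(s−a)(s−b)(s−c) = 25·7·16·2 = 5600
Area = √5600 ≈ 74.8331

s = 25.0, Area = 74.83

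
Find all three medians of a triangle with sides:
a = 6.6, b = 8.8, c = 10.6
Median formula: m_a = ½√(2b² + 2c² − a²) (and cyclically). a² = 43.56, b² = 77.44, c² = 112.36.
m_a = ½√(2·77.44 + 2·112.36 − 43.56) = ½√336.04 ≈ ½·18.3314 ≈ 9.1657
m_b = ½√(2·43.56 + 2·112.36 − 77.44) = ½√234.4 ≈ ½·15.3101 ≈ 7.65506
m_c = ½√(2·43.56 + 2·77.44 − 112.36) = ½√129.64 ≈ ½·11.386 ≈ 5.69298

m_a = 9.166, m_b = 7.655, m_c = 5.693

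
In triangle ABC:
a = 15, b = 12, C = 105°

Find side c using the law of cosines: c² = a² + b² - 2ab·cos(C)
c² = 15² + 12² − 2·15·12·cos(105°)
cos(105°) ≈ -0.258819
c² ≈ 225 + 144 − 360·(-0.258819) ≈ 369 + 93.1749 ≈ 462.175
c ≈ √462.175 ≈ 21.4983

c = 21.5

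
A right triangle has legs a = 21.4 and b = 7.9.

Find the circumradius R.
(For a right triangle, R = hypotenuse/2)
Hypotenuse c = √(a² + b²) = √(457.96 + 62.41) = √520.37 ≈ 22.8116
R = c/2 ≈ 22.8116/2 ≈ 11.4058

R = 11.41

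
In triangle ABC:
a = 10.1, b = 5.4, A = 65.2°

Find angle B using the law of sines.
a/sin(A) = b/sin(B)  ⇒  sin(B) = b·sin(A)/a = 5.4·sin(65.2°)/10.1
sin(65.2°) ≈ 0.907777
sin(B) ≈ 5.4·0.907777/10.1 ≈ 4.902/10.1 ≈ 0.485346
B = arcsin(0.485346) ≈ 29.0352°
(Since b ≤ a we need B ≤ A, so the obtuse alternative 180° − 29.0352° ≈ 150.965° is rejected.)

B = 29.04°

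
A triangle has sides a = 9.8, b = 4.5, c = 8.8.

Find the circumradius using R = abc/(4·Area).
First find the area with Heron's formula.
s = (9.8 + 4.5 + 8.8)/2 = 11.55
Area = √(s(s−a)(s−b)(s−c)) = √(11.55·1.75·7.05·2.75) ≈ √391.87 ≈ 19.7957
abc = 9.8·4.5·8.8 = 388.08
R = abc/(4·Area) ≈ 388.08/(4·19.7957) = 388.08/79.1828 ≈ 4.90106

R = 4.901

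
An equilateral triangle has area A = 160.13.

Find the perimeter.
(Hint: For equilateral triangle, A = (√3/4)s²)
A = (√3/4)s²  ⇒  s² = 4A/√3 = 4·160.13/√3 = 640.52/1.73205 ≈ 369.804
s ≈ √369.804 ≈ 19.2303
Perimeter = 3s ≈ 3·19.2303 ≈ 57.6909

Perimeter = 57.69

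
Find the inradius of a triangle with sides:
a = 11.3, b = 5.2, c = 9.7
r = Area/s where s is the semi-perimeter.
s = (11.3 + 5.2 + 9.7)/2 = 26.2/2 = 13.1
Area = √(s(s−a)(s−b)(s−c)) = √(13.1·1.8·7.9·3.4) ≈ √633.359 ≈ 25.1666
r ≈ 25.1666/13.1 ≈ 1.92112

r = 1.921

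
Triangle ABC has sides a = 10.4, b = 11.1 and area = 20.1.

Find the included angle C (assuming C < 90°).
Area = ½·a·b·sin(C)  ⇒  sin(C) = 2·Area/(a·b) = 2·20.1/(10.4·11.1) = 40.2/115.44 ≈ 0.348233
C = arcsin(0.348233) ≈ 20.3793° (taking the acute solution since C < 90°)

C = 20.38°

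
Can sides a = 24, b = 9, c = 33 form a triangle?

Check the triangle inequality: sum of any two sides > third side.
a + b vs c: 24 + 9 = 33 ≤ 33  ✗
a + c vs b: 24 + 33 = 57 > 9  ✓
b + c vs a: 9 + 33 = 42 > 24  ✓

No: 24 + 9 = 33 is not > 33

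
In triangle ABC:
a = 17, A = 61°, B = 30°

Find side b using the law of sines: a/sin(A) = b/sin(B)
a/sin(A) = b/sin(B)  ⇒  b = a·sin(B)/sin(A) = 17·sin(30°)/sin(61°)
sin(30°) ≈ 0.5, sin(61°) ≈ 0.87462
b ≈ 17·0.5/0.87462 ≈ 8.5/0.87462 ≈ 9.71851

b = 9.719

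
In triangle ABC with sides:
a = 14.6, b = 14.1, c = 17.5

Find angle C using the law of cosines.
c² = a² + b² − 2ab·cos(C)  ⇒  cos(C) = (a² + b² − c²)/(2ab)
cos(C) = (14.6² + 14.1² − 17.5²)/(2·14.6·14.1) = (213.16 + 198.81 − 306.25)/411.72 = 105.72/411.72 ≈ 0.256776
C = arccos(0.256776) ≈ 75.1211°

C = 75.12°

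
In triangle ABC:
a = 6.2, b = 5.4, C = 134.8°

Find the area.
Two sides and the included angle (SAS): A = ½·a·b·sin(C) = ½·6.2·5.4·sin(134.8°)
sin(134.8°) ≈ 0.709571
A ≈ ½·33.48·0.709571 = 16.74·0.709571 ≈ 11.8782

Area = 11.88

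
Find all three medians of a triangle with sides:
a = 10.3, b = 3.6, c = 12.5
Median formula: m_a = ½√(2b² + 2c² − a²) (and cyclically). a² = 106.09, b² = 12.96, c² = 156.25.
m_a = ½√(2·12.96 + 2·156.25 − 106.09) = ½√232.33 ≈ ½·15.2424 ≈ 7.62119
m_b = ½√(2·106.09 + 2·156.25 − 12.96) = ½√511.72 ≈ ½·22.6212 ≈ 11.3106
m_c = ½√(2·106.09 + 2·12.96 − 156.25) = ½√81.85 ≈ ½·9.0471 ≈ 4.52355

m_a = 7.621, m_b = 11.31, m_c = 4.524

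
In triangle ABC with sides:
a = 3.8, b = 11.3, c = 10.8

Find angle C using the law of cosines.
c² = a² + b² − 2ab·cos(C)  ⇒  cos(C) = (a² + b² − c²)/(2ab)
cos(C) = (3.8² + 11.3² − 10.8²)/(2·3.8·11.3) = (14.44 + 127.69 − 116.64)/85.88 = 25.49/85.88 ≈ 0.29681
C = arccos(0.29681) ≈ 72.7339°

C = 72.73°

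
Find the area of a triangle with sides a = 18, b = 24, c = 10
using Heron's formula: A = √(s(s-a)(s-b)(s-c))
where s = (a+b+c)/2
s = (18 + 24 + 10)/2 = 52/2 = 26
s − a = 8, s − b = 2, s − c = 16
s(s−a)(s−b)(s−c) = 26·8·2·16 = 6656
Area = √6656 ≈ 81.5843

s = 26.0, Area = 81.58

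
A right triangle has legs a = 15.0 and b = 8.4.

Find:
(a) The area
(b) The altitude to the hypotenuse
(a) The legs are perpendicular, so Area = ½·a·b = ½·15.0·8.4 = ½·126 = 63
(b) Hypotenuse c = √(a² + b²) = √(225 + 70.56) = √295.56 ≈ 17.1919
    Area = ½·c·h_c  ⇒  h_c = 2·Area/c = 126/17.1919 ≈ 7.32905

Area = 63, h_c = 7.329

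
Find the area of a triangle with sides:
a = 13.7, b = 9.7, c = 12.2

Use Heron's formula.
s = (13.7 + 9.7 + 12.2)/2 = 35.6/2 = 17.8
s − a = 4.1, s − b = 8.1, s − c = 5.6
s(s−a)(s−b)(s−c) = 17.8·4.1·8.1·5.6 ≈ 3310.37
Area = √3310.37 ≈ 57.5358

Area = 57.54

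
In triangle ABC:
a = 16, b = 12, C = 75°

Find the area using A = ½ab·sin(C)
A = ½·a·b·sin(C) = ½·16·12·sin(75°)
sin(75°) ≈ 0.965926
A ≈ ½·192·0.965926 = 96·0.965926 ≈ 92.7289

Area = 92.73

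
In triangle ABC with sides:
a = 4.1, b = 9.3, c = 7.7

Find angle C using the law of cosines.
c² = a² + b² − 2ab·cos(C)  ⇒  cos(C) = (a² + b² − c²)/(2ab)
cos(C) = (4.1² + 9.3² − 7.7²)/(2·4.1·9.3) = (16.81 + 86.49 − 59.29)/76.26 = 44.01/76.26 ≈ 0.577105
C = arccos(0.577105) ≈ 54.7528°

C = 54.75°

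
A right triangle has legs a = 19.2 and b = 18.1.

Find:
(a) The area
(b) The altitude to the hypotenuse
(a) The legs are perpendicular, so Area = ½·a·b = ½·19.2·18.1 = ½·347.52 = 173.76
(b) Hypotenuse c = √(a² + b²) = √(368.64 + 327.61) = √696.25 ≈ 26.3865
    Area = ½·c·h_c  ⇒  h_c = 2·Area/c = 347.52/26.3865 ≈ 13.1703

Area = 173.76, h_c = 13.17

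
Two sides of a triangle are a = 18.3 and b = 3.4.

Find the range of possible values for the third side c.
Triangle inequality: |a − b| < c < a + b
|a − b| = |18.3 − 3.4| = 14.9
a + b = 18.3 + 3.4 = 21.7

14.9 < c < 21.7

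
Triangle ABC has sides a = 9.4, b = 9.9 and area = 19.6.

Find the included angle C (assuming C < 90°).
Area = ½·a·b·sin(C)  ⇒  sin(C) = 2·Area/(a·b) = 2·19.6/(9.4·9.9) = 39.2/93.06 ≈ 0.421234
C = arcsin(0.421234) ≈ 24.9125° (taking the acute solution since C < 90°)

C = 24.91°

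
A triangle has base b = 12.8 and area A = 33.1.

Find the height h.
A = ½·b·h  ⇒  h = 2A/b = 2·33.1/12.8 = 66.2/12.8 ≈ 5.17188

h = 5.172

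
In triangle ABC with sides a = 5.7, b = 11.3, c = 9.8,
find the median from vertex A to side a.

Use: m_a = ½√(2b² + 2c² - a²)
m_a = ½√(2·11.3² + 2·9.8² − 5.7²) = ½√(2·127.69 + 2·96.04 − 32.49) = ½√(255.38 + 192.08 − 32.49) = ½√414.97
√414.97 ≈ 20.3708, so m_a ≈ 10.1854

m_a = 10.19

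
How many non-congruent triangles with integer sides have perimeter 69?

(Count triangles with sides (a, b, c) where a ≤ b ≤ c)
Let a ≤ b ≤ c with a + b + c = 69. The only binding inequality is a + b > c, i.e. 69 − c > c, so c < 69/2; and c ≥ 69/3 since c is the largest side.
So 23 ≤ c ≤ 34. For each c, b runs from ⌈(69 − c)/2⌉ up to c (then a = 69 − b − c satisfies 1 ≤ a ≤ b automatically), giving c − ⌈(69 − c)/2⌉ + 1 choices.
Summing over c: 1 + 2 + 4 + 5 + 7 + 8 + 10 + 11 + 13 + 14 + 16 + 17 = 108
Check (closed form: nearest integer to p²/48 for even p, (p+3)²/48 for odd p): (69+3)²/48 = 72²/48 = 5184/48 ≈ 108.00 → 108

108 triangles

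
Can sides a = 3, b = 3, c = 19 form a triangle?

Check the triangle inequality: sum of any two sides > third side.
a + b vs c: 3 + 3 = 6 ≤ 19  ✗
a + c vs b: 3 + 19 = 22 > 3  ✓
b + c vs a: 3 + 19 = 22 > 3  ✓

No: 3 + 3 = 6 is not > 19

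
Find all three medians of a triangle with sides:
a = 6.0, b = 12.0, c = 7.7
Median formula: m_a = ½√(2b² + 2c² − a²) (and cyclically). a² = 36, b² = 144, c² = 59.29.
m_a = ½√(2·144 + 2·59.29 − 36) = ½√370.58 ≈ ½·19.2505 ≈ 9.62523
m_b = ½√(2·36 + 2·59.29 − 144) = ½√46.58 ≈ ½·6.82495 ≈ 3.41248
m_c = ½√(2·36 + 2·144 − 59.29) = ½√300.71 ≈ ½·17.341 ≈ 8.6705

m_a = 9.625, m_b = 3.412, m_c = 8.67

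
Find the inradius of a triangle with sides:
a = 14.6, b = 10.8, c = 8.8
r = Area/s where s is the semi-perimeter.
s = (14.6 + 10.8 + 8.8)/2 = 34.2/2 = 17.1
Area = √(s(s−a)(s−b)(s−c)) = √(17.1·2.5·6.3·8.3) ≈ √2235.4 ≈ 47.28
r ≈ 47.28/17.1 ≈ 2.76491

r = 2.765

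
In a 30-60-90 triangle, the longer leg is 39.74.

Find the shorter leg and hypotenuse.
In a 30-60-90 triangle the sides are in ratio 1 : √3 : 2, so short leg = long leg/√3 and hypotenuse = 2·(short leg).
Short leg = 39.74/√3 ≈ 39.74/1.73205 ≈ 22.9439
Hypotenuse = 2·22.9439 ≈ 45.8878

Short leg = 22.94, Hypotenuse = 45.89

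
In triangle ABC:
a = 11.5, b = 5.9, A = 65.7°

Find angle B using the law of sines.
a/sin(A) = b/sin(B)  ⇒  sin(B) = b·sin(A)/a = 5.9·sin(65.7°)/11.5
sin(65.7°) ≈ 0.911403
sin(B) ≈ 5.9·0.911403/11.5 ≈ 5.37728/11.5 ≈ 0.46759
B = arcsin(0.46759) ≈ 27.8779°
(Since b ≤ a we need B ≤ A, so the obtuse alternative 180° − 27.8779° ≈ 152.122° is rejected.)

B = 27.88°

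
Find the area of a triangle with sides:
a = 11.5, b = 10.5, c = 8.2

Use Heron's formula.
s = (11.5 + 10.5 + 8.2)/2 = 30.2/2 = 15.1
s − a = 3.6, s − b = 4.6, s − c = 6.9
s(s−a)(s−b)(s−c) = 15.1·3.6·4.6·6.9 ≈ 1725.39
Area = √1725.39 ≈ 41.5378

Area = 41.54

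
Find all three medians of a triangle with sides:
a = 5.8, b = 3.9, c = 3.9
Median formula: m_a = ½√(2b² + 2c² − a²) (and cyclically). a² = 33.64, b² = 15.21, c² = 15.21.
m_a = ½√(2·15.21 + 2·15.21 − 33.64) = ½√27.2 ≈ ½·5.21536 ≈ 2.60768
m_b = ½√(2·33.64 + 2·15.21 − 15.21) = ½√82.49 ≈ ½·9.0824 ≈ 4.5412
m_c = ½√(2·33.64 + 2·15.21 − 15.21) = ½√82.49 ≈ ½·9.0824 ≈ 4.5412

m_a = 2.608, m_b = 4.541, m_c = 4.541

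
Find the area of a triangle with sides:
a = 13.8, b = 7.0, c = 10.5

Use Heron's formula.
s = (13.8 + 7.0 + 10.5)/2 = 31.3/2 = 15.65
s − a = 1.85, s − b = 8.65, s − c = 5.15
s(s−a)(s−b)(s−c) = 15.65·1.85·8.65·5.15 ≈ 1289.76
Area = √1289.76 ≈ 35.9132

Area = 35.91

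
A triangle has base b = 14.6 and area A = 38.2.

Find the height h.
A = ½·b·h  ⇒  h = 2A/b = 2·38.2/14.6 = 76.4/14.6 ≈ 5.23288

h = 5.233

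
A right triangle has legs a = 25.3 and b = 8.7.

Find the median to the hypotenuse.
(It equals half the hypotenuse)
Hypotenuse c = √(a² + b²) = √(640.09 + 75.69) = √715.78 ≈ 26.7541
Median to hypotenuse = c/2 ≈ 26.7541/2 ≈ 13.377

Median = 13.38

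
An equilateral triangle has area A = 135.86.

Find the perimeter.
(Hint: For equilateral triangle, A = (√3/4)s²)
A = (√3/4)s²  ⇒  s² = 4A/√3 = 4·135.86/√3 = 543.44/1.73205 ≈ 313.755
s ≈ √313.755 ≈ 17.7131
Perimeter = 3s ≈ 3·17.7131 ≈ 53.1394

Perimeter = 53.14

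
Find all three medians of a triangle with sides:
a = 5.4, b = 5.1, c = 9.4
Median formula: m_a = ½√(2b² + 2c² − a²) (and cyclically). a² = 29.16, b² = 26.01, c² = 88.36.
m_a = ½√(2·26.01 + 2·88.36 − 29.16) = ½√199.58 ≈ ½·14.1273 ≈ 7.06364
m_b = ½√(2·29.16 + 2·88.36 − 26.01) = ½√209.03 ≈ ½·14.4579 ≈ 7.22893
m_c = ½√(2·29.16 + 2·26.01 − 88.36) = ½√21.98 ≈ ½·4.68828 ≈ 2.34414

m_a = 7.064, m_b = 7.229, m_c = 2.344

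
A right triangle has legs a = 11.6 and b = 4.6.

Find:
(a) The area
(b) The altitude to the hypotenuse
(a) The legs are perpendicular, so Area = ½·a·b = ½·11.6·4.6 = ½·53.36 = 26.68
(b) Hypotenuse c = √(a² + b²) = √(134.56 + 21.16) = √155.72 ≈ 12.4788
    Area = ½·c·h_c  ⇒  h_c = 2·Area/c = 53.36/12.4788 ≈ 4.27606

Area = 26.68, h_c = 4.276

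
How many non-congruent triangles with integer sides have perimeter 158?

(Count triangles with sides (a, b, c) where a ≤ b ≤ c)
Let a ≤ b ≤ c with a + b + c = 158. The only binding inequality is a + b > c, i.e. 158 − c > c, so c < 158/2; and c ≥ 158/3 since c is the largest side.
So 53 ≤ c ≤ 78. For each c, b runs from ⌈(158 − c)/2⌉ up to c (then a = 158 − b − c satisfies 1 ≤ a ≤ b automatically), giving c − ⌈(158 − c)/2⌉ + 1 choices.
Summing over c: 1 + 3 + 4 + 6 + … + 37 + 39  (26 terms, c = 53, …, 78) = 520
Check (closed form: nearest integer to p²/48 for even p, (p+3)²/48 for odd p): 158²/48 = 24964/48 ≈ 520.08 → 520

520 triangles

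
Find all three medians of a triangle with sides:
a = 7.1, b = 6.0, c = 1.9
Median formula: m_a = ½√(2b² + 2c² − a²) (and cyclically). a² = 50.41, b² = 36, c² = 3.61.
m_a = ½√(2·36 + 2·3.61 − 50.41) = ½√28.81 ≈ ½·5.36749 ≈ 2.68375
m_b = ½√(2·50.41 + 2·3.61 − 36) = ½√72.04 ≈ ½·8.48764 ≈ 4.24382
m_c = ½√(2·50.41 + 2·36 − 3.61) = ½√169.21 ≈ ½·13.0081 ≈ 6.50404

m_a = 2.684, m_b = 4.244, m_c = 6.504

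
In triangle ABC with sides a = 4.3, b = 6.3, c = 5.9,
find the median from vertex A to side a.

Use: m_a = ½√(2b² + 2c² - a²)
m_a = ½√(2·6.3² + 2·5.9² − 4.3²) = ½√(2·39.69 + 2·34.81 − 18.49) = ½√(79.38 + 69.62 − 18.49) = ½√130.51
√130.51 ≈ 11.4241, so m_a ≈ 5.71205

m_a = 5.712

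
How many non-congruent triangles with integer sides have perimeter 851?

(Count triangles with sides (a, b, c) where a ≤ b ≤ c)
Let a ≤ b ≤ c with a + b + c = 851. The only binding inequality is a + b > c, i.e. 851 − c > c, so c < 851/2; and c ≥ 851/3 since c is the largest side.
So 284 ≤ c ≤ 425. For each c, b runs from ⌈(851 − c)/2⌉ up to c (then a = 851 − b − c satisfies 1 ≤ a ≤ b automatically), giving c − ⌈(851 − c)/2⌉ + 1 choices.
Summing over c: 1 + 3 + 4 + 6 + … + 211 + 213  (142 terms, c = 284, …, 425) = 15194
Check (closed form: nearest integer to p²/48 for even p, (p+3)²/48 for odd p): (851+3)²/48 = 854²/48 = 729316/48 ≈ 15194.08 → 15194

15194 triangles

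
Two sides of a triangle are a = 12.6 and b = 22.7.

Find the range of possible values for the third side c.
Triangle inequality: |a − b| < c < a + b
|a − b| = |12.6 − 22.7| = 10.1
a + b = 12.6 + 22.7 = 35.3

10.1 < c < 35.3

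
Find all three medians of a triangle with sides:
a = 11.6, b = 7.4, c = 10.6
Median formula: m_a = ½√(2b² + 2c² − a²) (and cyclically). a² = 134.56, b² = 54.76, c² = 112.36.
m_a = ½√(2·54.76 + 2·112.36 − 134.56) = ½√199.68 ≈ ½·14.1308 ≈ 7.06541
m_b = ½√(2·134.56 + 2·112.36 − 54.76) = ½√439.08 ≈ ½·20.9542 ≈ 10.4771
m_c = ½√(2·134.56 + 2·54.76 − 112.36) = ½√266.28 ≈ ½·16.3181 ≈ 8.15904

m_a = 7.065, m_b = 10.48, m_c = 8.159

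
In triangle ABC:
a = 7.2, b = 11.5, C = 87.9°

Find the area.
Two sides and the included angle (SAS): A = ½·a·b·sin(C) = ½·7.2·11.5·sin(87.9°)
sin(87.9°) ≈ 0.999328
A ≈ ½·82.8·0.999328 = 41.4·0.999328 ≈ 41.3722

Area = 41.37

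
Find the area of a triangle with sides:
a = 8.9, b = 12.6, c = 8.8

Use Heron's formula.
s = (8.9 + 12.6 + 8.8)/2 = 30.3/2 = 15.15
s − a = 6.25, s − b = 2.55, s − c = 6.35
s(s−a)(s−b)(s−c) = 15.15·6.25·2.55·6.35 ≈ 1533.23
Area = √1533.23 ≈ 39.1564

Area = 39.16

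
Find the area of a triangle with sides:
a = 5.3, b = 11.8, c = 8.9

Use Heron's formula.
s = (5.3 + 11.8 + 8.9)/2 = 26/2 = 13
s − a = 7.7, s − b = 1.2, s − c = 4.1
s(s−a)(s−b)(s−c) = 13·7.7·1.2·4.1 ≈ 492.492
Area = √492.492 ≈ 22.1922

Area = 22.19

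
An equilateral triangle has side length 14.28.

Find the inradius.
r = Area/s with s the semi-perimeter.
Area = (√3/4)·14.28² = (√3/4)·203.9184 ≈ 0.433013·203.9184 ≈ 88.2993
s = 3·14.28/2 = 21.42
r ≈ 88.2993/21.42 ≈ 4.12228
(Equivalently r = side/(2√3) = 14.28/3.4641 ≈ 4.12228.)

r = 4.122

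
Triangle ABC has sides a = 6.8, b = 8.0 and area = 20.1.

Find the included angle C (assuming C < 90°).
Area = ½·a·b·sin(C)  ⇒  sin(C) = 2·Area/(a·b) = 2·20.1/(6.8·8.0) = 40.2/54.4 ≈ 0.738971
C = arcsin(0.738971) ≈ 47.6438° (taking the acute solution since C < 90°)

C = 47.64°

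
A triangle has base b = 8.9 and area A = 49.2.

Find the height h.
A = ½·b·h  ⇒  h = 2A/b = 2·49.2/8.9 = 98.4/8.9 ≈ 11.0562

h = 11.06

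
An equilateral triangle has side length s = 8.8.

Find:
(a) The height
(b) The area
(a) The height splits the triangle into two 30-60-90 halves: h = s·√3/2 = 8.8·1.73205/2 ≈ 15.242/2 ≈ 7.62102
(b) Area = (√3/4)·s² = (√3/4)·8.8² = (√3/4)·77.44 ≈ 0.433013·77.44 ≈ 33.5325

Height = 7.621, Area = 33.53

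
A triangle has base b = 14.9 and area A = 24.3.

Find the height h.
A = ½·b·h  ⇒  h = 2A/b = 2·24.3/14.9 = 48.6/14.9 ≈ 3.26174

h = 3.262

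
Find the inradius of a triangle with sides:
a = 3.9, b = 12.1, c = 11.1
r = Area/s where s is the semi-perimeter.
s = (3.9 + 12.1 + 11.1)/2 = 27.1/2 = 13.55
Area = √(s(s−a)(s−b)(s−c)) = √(13.55·9.65·1.45·2.45) ≈ √464.516 ≈ 21.5526
r ≈ 21.5526/13.55 ≈ 1.5906

r = 1.591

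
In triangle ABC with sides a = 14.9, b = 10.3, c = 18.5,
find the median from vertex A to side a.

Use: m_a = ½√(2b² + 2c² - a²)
m_a = ½√(2·10.3² + 2·18.5² − 14.9²) = ½√(2·106.09 + 2·342.25 − 222.01) = ½√(212.18 + 684.5 − 222.01) = ½√674.67
√674.67 ≈ 25.9744, so m_a ≈ 12.9872

m_a = 12.99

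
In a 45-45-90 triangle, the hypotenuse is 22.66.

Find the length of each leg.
In a 45-45-90 triangle hypotenuse = leg·√2, so leg = hypotenuse/√2.
Leg = 22.66/√2 ≈ 22.66/1.41421 ≈ 16.023

Each leg = 16.02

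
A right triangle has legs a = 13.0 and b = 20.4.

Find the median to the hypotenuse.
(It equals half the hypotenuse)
Hypotenuse c = √(a² + b²) = √(169 + 416.16) = √585.16 ≈ 24.1901
Median to hypotenuse = c/2 ≈ 24.1901/2 ≈ 12.095

Median = 12.1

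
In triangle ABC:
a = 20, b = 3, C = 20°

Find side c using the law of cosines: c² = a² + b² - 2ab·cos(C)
c² = 20² + 3² − 2·20·3·cos(20°)
cos(20°) ≈ 0.939693
c² ≈ 400 + 9 − 120·(0.939693) ≈ 409 − 112.763 ≈ 296.237
c ≈ √296.237 ≈ 17.2115

c = 17.21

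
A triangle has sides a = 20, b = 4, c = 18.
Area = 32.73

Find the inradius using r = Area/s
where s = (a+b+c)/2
s = (20 + 4 + 18)/2 = 42/2 = 21
r = Area/s = 32.73/21 ≈ 1.55857

r = 1.559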